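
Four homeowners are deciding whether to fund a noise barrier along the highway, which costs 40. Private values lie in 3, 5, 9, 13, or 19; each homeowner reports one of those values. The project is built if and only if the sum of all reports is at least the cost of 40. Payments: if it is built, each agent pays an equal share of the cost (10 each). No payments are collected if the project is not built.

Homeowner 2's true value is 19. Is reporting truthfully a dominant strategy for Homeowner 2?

Yes

Check each profile of the others' reports and compare truth against every alternative report.
Others report (3, 3, 19): truth gives 9, best alternative gives 0.
Others report (3, 5, 13): truth gives 9, best alternative gives 0.
Others report (3, 9, 9): truth gives 9, best alternative gives 0.
Others report (3, 9, 13): truth gives 9, best alternative gives 0.
Others report (3, 13, 5): truth gives 9, best alternative gives 0.
Others report (3, 13, 9): truth gives 9, best alternative gives 0.
(Remaining 119 profiles checked similarly; truth is weakly best in each.)
In every case the truthful report is at least as good as any alternative, so it is a dominant strategy.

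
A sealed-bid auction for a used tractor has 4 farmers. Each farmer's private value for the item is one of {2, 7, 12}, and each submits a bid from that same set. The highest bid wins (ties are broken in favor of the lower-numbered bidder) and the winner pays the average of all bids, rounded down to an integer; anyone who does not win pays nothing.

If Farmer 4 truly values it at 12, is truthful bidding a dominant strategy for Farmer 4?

No

Consider the case where Farmer 1 bids 2, Farmer 2 bids 2 and Farmer 3 bids 2.
Truthful bid 12: wins, pays 4, utility 12 - 4 = 8.
Bid 7 instead: wins, pays 3, utility 12 - 3 = 9.
Since 9 > 8, bidding 7 is strictly better here, so truthful bidding is not dominant.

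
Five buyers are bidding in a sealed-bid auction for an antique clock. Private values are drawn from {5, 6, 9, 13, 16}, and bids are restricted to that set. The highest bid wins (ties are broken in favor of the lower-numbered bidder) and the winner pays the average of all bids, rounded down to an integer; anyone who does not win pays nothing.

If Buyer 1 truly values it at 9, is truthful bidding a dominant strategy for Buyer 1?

Consider the case where Buyer 2 bids 5, Buyer 3 bids 5, Buyer 4 bids 5 and Buyer 5 bids 6.
Truthful bid 9: wins, pays 6, utility 9 - 6 = 3.
Bid 6 instead: wins, pays 5, utility 9 - 5 = 4.
Since 4 > 3, bidding 6 is strictly better here, so truthful bidding is not dominant.

No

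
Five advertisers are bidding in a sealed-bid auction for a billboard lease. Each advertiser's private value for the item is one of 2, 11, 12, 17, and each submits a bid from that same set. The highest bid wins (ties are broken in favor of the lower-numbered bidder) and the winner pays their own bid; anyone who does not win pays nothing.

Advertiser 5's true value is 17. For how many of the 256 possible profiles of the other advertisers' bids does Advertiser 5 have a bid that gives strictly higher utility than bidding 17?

Others bid (2, 2, 2, 2): truth gives 0; bid 11 gives 6 > 0. Violating.
Others bid (2, 2, 2, 11): truth gives 0; bid 12 gives 5 > 0. Violating.
Others bid (2, 2, 11, 2): truth gives 0; bid 12 gives 5 > 0. Violating.
Others bid (2, 2, 11, 11): truth gives 0; bid 12 gives 5 > 0. Violating.
Others bid (2, 2, 2, 12): truth gives 0; no alternative beats it.
Others bid (2, 2, 2, 17): truth gives 0; no alternative beats it.
(Checking all 256 profiles: 16 have a profitable deviation, 240 do not.)

16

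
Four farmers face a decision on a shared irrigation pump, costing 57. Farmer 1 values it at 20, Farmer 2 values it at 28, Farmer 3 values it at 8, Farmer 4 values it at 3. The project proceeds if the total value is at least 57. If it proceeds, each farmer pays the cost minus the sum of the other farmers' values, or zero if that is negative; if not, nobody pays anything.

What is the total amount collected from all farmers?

51

Total value 59 ≥ cost 57, so it is built.
Farmer 1: others sum to 39; max(0, 57 - 39) = 18.
Farmer 2: others sum to 31; max(0, 57 - 31) = 26.
Farmer 3: others sum to 51; max(0, 57 - 51) = 6.
Farmer 4: others sum to 56; max(0, 57 - 56) = 1.
Total collected = 18 + 26 + 6 + 1 = 51.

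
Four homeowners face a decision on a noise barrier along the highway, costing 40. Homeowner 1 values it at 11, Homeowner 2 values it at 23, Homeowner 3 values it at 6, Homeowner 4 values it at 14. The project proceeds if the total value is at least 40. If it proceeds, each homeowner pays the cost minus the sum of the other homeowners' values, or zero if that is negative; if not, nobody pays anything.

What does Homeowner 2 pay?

9

Total value 54 ≥ cost 40, so the project is built.
The other homeowners' values sum to 31.
Cost minus that sum is 40 - 31 = 9.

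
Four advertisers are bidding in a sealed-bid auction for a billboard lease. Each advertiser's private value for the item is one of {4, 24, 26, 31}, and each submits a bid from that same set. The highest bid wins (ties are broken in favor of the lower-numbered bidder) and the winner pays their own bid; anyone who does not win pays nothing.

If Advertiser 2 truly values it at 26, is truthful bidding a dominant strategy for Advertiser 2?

Consider the case where Advertiser 1 bids 4, Advertiser 3 bids 4 and Advertiser 4 bids 4.
Truthful bid 26: wins, pays 26, utility 26 - 26 = 0.
Bid 24 instead: wins, pays 24, utility 26 - 24 = 2.
Since 2 > 0, bidding 24 is strictly better here, so truthful bidding is not dominant.

No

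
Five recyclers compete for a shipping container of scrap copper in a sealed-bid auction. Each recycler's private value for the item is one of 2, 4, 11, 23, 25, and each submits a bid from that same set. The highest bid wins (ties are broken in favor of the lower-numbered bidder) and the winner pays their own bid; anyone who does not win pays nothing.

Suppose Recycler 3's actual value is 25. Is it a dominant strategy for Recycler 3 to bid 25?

No

Consider the case where Recycler 1 bids 2, Recycler 2 bids 2, Recycler 4 bids 2 and Recycler 5 bids 2.
Truthful bid 25: wins, pays 25, utility 25 - 25 = 0.
Bid 4 instead: wins, pays 4, utility 25 - 4 = 21.
Since 21 > 0, bidding 4 is strictly better here, so truthful bidding is not dominant.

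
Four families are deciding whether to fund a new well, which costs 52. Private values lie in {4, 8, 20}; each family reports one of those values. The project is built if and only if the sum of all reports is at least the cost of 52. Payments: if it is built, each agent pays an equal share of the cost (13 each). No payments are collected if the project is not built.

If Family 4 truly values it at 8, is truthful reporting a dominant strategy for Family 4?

No

Consider the case where Family 1 reports 4, Family 2 reports 20 and Family 3 reports 20.
Truthful report 8: project built, pays 13, utility 8 - 13 = -5.
Report 4 instead: project not built, utility 0.
Since 0 > -5, reporting 4 is strictly better here, so truthful reporting is not dominant.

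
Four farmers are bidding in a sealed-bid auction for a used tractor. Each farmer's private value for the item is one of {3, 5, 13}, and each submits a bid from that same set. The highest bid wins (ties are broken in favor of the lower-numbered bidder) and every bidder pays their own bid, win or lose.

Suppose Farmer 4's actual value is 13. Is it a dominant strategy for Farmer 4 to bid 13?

Consider the case where Farmer 1 bids 3, Farmer 2 bids 3 and Farmer 3 bids 3.
Truthful bid 13: wins, pays 13, utility 13 - 13 = 0.
Bid 5 instead: wins, pays 5, utility 13 - 5 = 8.
Since 8 > 0, bidding 5 is strictly better here, so truthful bidding is not dominant.

No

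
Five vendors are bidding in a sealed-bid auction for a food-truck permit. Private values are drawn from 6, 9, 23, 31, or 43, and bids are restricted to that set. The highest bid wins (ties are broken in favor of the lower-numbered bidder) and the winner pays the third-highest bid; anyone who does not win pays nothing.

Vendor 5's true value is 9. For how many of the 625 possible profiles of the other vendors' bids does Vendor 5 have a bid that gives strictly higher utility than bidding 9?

Others bid (6, 6, 6, 9): truth gives 0; bid 23 gives 3 > 0. Violating.
Others bid (6, 6, 6, 23): truth gives 0; bid 31 gives 3 > 0. Violating.
Others bid (6, 6, 6, 31): truth gives 0; bid 43 gives 3 > 0. Violating.
Others bid (6, 6, 9, 6): truth gives 0; bid 23 gives 3 > 0. Violating.
Others bid (6, 6, 6, 6): truth gives 3; no alternative beats it.
Others bid (6, 6, 6, 43): truth gives 0; no alternative beats it.
(Checking all 625 profiles: 12 have a profitable deviation, 613 do not.)

12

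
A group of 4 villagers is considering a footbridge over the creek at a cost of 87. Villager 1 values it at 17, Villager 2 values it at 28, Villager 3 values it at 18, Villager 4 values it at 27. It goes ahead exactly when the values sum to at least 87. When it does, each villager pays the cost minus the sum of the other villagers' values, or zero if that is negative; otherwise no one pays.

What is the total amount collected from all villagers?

Total value 90 ≥ cost 87, so it is built.
Villager 1: others sum to 73; max(0, 87 - 73) = 14.
Villager 2: others sum to 62; max(0, 87 - 62) = 25.
Villager 3: others sum to 72; max(0, 87 - 72) = 15.
Villager 4: others sum to 63; max(0, 87 - 63) = 24.
Total collected = 14 + 25 + 15 + 24 = 78.

78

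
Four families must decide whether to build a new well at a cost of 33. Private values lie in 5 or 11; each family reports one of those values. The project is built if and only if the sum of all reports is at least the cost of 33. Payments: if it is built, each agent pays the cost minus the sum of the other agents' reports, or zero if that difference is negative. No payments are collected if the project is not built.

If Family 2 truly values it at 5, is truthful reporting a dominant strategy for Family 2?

Yes

Check each profile of the others' reports and compare truth against every alternative report.
Others report (5, 11, 11): truth gives 0, best alternative gives -1.
Others report (11, 5, 11): truth gives 0, best alternative gives -1.
Others report (11, 11, 5): truth gives 0, best alternative gives -1.
Others report (11, 11, 11): truth gives 5, best alternative gives 5.
Others report (5, 5, 5): truth gives 0, best alternative gives 0.
Others report (5, 5, 11): truth gives 0, best alternative gives 0.
(Remaining 2 profiles checked similarly; truth is weakly best in each.)
In every case the truthful report is at least as good as any alternative, so it is a dominant strategy.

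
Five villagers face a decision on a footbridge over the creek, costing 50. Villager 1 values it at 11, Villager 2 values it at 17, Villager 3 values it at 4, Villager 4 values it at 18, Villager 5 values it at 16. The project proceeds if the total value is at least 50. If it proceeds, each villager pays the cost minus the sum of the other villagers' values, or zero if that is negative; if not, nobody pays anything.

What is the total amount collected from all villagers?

3

Total value 66 ≥ cost 50, so it is built.
Villager 1: others sum to 55; max(0, 50 - 55) = 0.
Villager 2: others sum to 49; max(0, 50 - 49) = 1.
Villager 3: others sum to 62; max(0, 50 - 62) = 0.
Villager 4: others sum to 48; max(0, 50 - 48) = 2.
Villager 5: others sum to 50; max(0, 50 - 50) = 0.
Total collected = 0 + 1 + 0 + 2 + 0 = 3.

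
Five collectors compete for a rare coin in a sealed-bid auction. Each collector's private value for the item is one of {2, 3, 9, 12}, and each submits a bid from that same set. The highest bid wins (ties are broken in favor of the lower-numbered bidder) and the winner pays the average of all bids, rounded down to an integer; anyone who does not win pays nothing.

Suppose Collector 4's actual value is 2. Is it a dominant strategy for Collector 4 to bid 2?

Yes

Check each profile of the others' bids and compare truth against every alternative bid.
Others bid (2, 2, 2, 2): truth gives 0, best alternative gives 0.
Others bid (2, 2, 2, 3): truth gives 0, best alternative gives 0.
Others bid (2, 2, 2, 9): truth gives 0, best alternative gives 0.
Others bid (2, 2, 2, 12): truth gives 0, best alternative gives 0.
Others bid (2, 2, 3, 2): truth gives 0, best alternative gives 0.
Others bid (2, 2, 3, 3): truth gives 0, best alternative gives 0.
(Remaining 250 profiles checked similarly; truth is weakly best in each.)
In every case the truthful bid is at least as good as any alternative, so it is a dominant strategy.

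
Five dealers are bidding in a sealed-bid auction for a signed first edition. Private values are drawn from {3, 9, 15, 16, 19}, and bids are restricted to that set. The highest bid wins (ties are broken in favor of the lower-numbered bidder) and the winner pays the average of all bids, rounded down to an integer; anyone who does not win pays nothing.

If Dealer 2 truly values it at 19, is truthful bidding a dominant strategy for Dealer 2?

Consider the case where Dealer 1 bids 3, Dealer 3 bids 3, Dealer 4 bids 3 and Dealer 5 bids 3.
Truthful bid 19: wins, pays 6, utility 19 - 6 = 13.
Bid 9 instead: wins, pays 4, utility 19 - 4 = 15.
Since 15 > 13, bidding 9 is strictly better here, so truthful bidding is not dominant.

No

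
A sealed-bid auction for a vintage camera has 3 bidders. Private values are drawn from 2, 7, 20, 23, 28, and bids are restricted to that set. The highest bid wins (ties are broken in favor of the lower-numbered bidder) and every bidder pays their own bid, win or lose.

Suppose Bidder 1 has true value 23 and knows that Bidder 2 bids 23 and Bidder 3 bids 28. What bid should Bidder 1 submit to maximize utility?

2

Bid 2: loses but pays 2, utility -2.
Bid 7: loses but pays 7, utility -7.
Bid 20: loses but pays 20, utility -20.
Bid 23: loses but pays 23, utility -23.
Bid 28: wins, pays 28, utility 23 - 28 = -5.
The best choice is 2 with utility -2.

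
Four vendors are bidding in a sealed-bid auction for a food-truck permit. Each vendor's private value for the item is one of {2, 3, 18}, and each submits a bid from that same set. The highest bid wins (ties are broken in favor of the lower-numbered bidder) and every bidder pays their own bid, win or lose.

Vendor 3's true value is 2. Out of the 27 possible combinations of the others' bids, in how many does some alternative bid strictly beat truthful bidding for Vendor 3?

2

Others bid (2, 2, 2): truth gives -2; bid 3 gives -1 > -2. Violating.
Others bid (2, 2, 3): truth gives -2; bid 3 gives -1 > -2. Violating.
Others bid (2, 2, 18): truth gives -2; no alternative beats it.
Others bid (2, 3, 2): truth gives -2; no alternative beats it.
(Checking all 27 profiles: 2 have a profitable deviation, 25 do not.)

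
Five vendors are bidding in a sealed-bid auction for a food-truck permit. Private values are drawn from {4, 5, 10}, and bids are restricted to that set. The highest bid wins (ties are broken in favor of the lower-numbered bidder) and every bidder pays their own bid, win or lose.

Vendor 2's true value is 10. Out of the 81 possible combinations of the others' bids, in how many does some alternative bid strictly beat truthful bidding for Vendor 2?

35

Others bid (4, 4, 4, 4): truth gives 0; bid 5 gives 5 > 0. Violating.
Others bid (4, 4, 4, 5): truth gives 0; bid 5 gives 5 > 0. Violating.
Others bid (4, 4, 5, 4): truth gives 0; bid 5 gives 5 > 0. Violating.
Others bid (4, 4, 5, 5): truth gives 0; bid 5 gives 5 > 0. Violating.
Others bid (4, 4, 4, 10): truth gives 0; no alternative beats it.
Others bid (4, 4, 5, 10): truth gives 0; no alternative beats it.
(Checking all 81 profiles: 35 have a profitable deviation, 46 do not.)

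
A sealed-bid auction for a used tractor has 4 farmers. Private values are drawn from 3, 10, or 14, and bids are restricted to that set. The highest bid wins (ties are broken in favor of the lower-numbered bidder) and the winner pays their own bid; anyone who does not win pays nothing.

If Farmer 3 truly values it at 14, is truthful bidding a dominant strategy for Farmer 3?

Consider the case where Farmer 1 bids 3, Farmer 2 bids 3 and Farmer 4 bids 3.
Truthful bid 14: wins, pays 14, utility 14 - 14 = 0.
Bid 10 instead: wins, pays 10, utility 14 - 10 = 4.
Since 4 > 0, bidding 10 is strictly better here, so truthful bidding is not dominant.

No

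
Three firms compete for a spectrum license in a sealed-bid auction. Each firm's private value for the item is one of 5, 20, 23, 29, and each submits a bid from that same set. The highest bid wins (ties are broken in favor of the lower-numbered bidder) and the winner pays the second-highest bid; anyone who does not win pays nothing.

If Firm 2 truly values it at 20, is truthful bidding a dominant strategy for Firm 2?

Yes

Check each profile of the others' bids and compare truth against every alternative bid.
Others bid (5, 5): truth gives 15, best alternative gives 15.
Others bid (5, 20): truth gives 0, best alternative gives 0.
Others bid (5, 23): truth gives 0, best alternative gives 0.
Others bid (5, 29): truth gives 0, best alternative gives 0.
Others bid (20, 5): truth gives 0, best alternative gives 0.
Others bid (20, 20): truth gives 0, best alternative gives 0.
(Remaining 10 profiles checked similarly; truth is weakly best in each.)
In every case the truthful bid is at least as good as any alternative, so it is a dominant strategy.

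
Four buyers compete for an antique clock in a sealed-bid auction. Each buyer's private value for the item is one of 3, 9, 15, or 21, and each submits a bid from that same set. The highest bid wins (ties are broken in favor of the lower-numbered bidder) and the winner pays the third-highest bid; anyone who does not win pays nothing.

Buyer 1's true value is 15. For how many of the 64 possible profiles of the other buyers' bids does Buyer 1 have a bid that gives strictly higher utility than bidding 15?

Others bid (3, 3, 21): truth gives 0; bid 21 gives 12 > 0. Violating.
Others bid (3, 9, 21): truth gives 0; bid 21 gives 6 > 0. Violating.
Others bid (3, 21, 3): truth gives 0; bid 21 gives 12 > 0. Violating.
Others bid (3, 21, 9): truth gives 0; bid 21 gives 6 > 0. Violating.
Others bid (3, 3, 3): truth gives 12; no alternative beats it.
Others bid (3, 3, 9): truth gives 12; no alternative beats it.
(Checking all 64 profiles: 12 have a profitable deviation, 52 do not.)

12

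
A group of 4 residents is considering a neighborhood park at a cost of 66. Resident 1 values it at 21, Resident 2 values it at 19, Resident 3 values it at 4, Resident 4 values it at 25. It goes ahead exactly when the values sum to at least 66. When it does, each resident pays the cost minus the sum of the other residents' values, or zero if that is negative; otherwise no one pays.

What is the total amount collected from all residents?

Total value 69 ≥ cost 66, so it is built.
Resident 1: others sum to 48; max(0, 66 - 48) = 18.
Resident 2: others sum to 50; max(0, 66 - 50) = 16.
Resident 3: others sum to 65; max(0, 66 - 65) = 1.
Resident 4: others sum to 44; max(0, 66 - 44) = 22.
Total collected = 18 + 16 + 1 + 22 = 57.

57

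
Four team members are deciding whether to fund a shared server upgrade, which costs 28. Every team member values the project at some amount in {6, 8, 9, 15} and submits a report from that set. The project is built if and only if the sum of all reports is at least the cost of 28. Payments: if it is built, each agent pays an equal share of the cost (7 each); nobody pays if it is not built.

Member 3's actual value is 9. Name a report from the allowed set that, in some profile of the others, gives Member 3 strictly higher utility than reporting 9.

15

Suppose Member 1 reports 6, Member 2 reports 6 and Member 4 reports 6.
Report 9: project not built, utility 0.
Report 15: project built, pays 7, utility 9 - 7 = 2.
So reporting 15 beats truth here (2 > 0).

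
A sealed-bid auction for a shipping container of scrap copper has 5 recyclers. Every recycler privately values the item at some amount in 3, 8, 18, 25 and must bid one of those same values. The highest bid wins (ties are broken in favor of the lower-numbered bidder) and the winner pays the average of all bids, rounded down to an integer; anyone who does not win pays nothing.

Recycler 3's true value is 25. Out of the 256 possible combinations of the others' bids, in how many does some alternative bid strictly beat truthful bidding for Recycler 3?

Others bid (3, 3, 3, 3): truth gives 18; bid 8 gives 21 > 18. Violating.
Others bid (3, 3, 3, 8): truth gives 17; bid 8 gives 20 > 17. Violating.
Others bid (3, 3, 3, 18): truth gives 15; bid 18 gives 16 > 15. Violating.
Others bid (3, 3, 8, 3): truth gives 17; bid 8 gives 20 > 17. Violating.
Others bid (3, 3, 3, 25): truth gives 14; no alternative beats it.
Others bid (3, 3, 8, 25): truth gives 13; no alternative beats it.
(Checking all 256 profiles: 36 have a profitable deviation, 220 do not.)

36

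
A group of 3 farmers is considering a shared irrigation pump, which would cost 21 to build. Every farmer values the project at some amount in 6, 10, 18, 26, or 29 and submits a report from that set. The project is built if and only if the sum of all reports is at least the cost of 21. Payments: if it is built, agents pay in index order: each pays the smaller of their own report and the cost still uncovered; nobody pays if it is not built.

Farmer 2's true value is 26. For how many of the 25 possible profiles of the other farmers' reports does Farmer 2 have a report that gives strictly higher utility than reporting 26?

10

Others report (6, 6): truth gives 11; report 10 gives 16 > 11. Violating.
Others report (6, 10): truth gives 11; report 6 gives 20 > 11. Violating.
Others report (6, 18): truth gives 11; report 6 gives 20 > 11. Violating.
Others report (6, 26): truth gives 11; report 6 gives 20 > 11. Violating.
Others report (18, 6): truth gives 23; no alternative beats it.
Others report (18, 10): truth gives 23; no alternative beats it.
(Checking all 25 profiles: 10 have a profitable deviation, 15 do not.)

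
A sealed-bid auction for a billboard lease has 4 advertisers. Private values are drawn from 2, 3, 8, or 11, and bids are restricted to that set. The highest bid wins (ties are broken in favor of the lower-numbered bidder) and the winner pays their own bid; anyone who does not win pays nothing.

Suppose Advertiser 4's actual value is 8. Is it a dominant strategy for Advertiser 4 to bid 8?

No

Consider the case where Advertiser 1 bids 2, Advertiser 2 bids 2 and Advertiser 3 bids 2.
Truthful bid 8: wins, pays 8, utility 8 - 8 = 0.
Bid 3 instead: wins, pays 3, utility 8 - 3 = 5.
Since 5 > 0, bidding 3 is strictly better here, so truthful bidding is not dominant.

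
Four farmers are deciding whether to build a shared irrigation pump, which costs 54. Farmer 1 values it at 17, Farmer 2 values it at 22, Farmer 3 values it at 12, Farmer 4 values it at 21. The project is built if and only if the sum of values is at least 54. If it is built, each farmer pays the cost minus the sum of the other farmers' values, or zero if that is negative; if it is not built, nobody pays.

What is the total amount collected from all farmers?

7

Total value 72 ≥ cost 54, so it is built.
Farmer 1: others sum to 55; max(0, 54 - 55) = 0.
Farmer 2: others sum to 50; max(0, 54 - 50) = 4.
Farmer 3: others sum to 60; max(0, 54 - 60) = 0.
Farmer 4: others sum to 51; max(0, 54 - 51) = 3.
Total collected = 0 + 4 + 0 + 3 = 7.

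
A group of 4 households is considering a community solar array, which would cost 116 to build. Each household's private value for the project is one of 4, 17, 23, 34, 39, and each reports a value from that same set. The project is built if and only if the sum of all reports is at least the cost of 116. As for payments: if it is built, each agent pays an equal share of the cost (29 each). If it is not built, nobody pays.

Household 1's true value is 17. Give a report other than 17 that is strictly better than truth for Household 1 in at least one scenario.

Suppose Household 2 reports 23, Household 3 reports 39 and Household 4 reports 39.
Report 17: project built, pays 29, utility 17 - 29 = -12.
Report 4: project not built, utility 0.
So reporting 4 beats truth here (0 > -12).

4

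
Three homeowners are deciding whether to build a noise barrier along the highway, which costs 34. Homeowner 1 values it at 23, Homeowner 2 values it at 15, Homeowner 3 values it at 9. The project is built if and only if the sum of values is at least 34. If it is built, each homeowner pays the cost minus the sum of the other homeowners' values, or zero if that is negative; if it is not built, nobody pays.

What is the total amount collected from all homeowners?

12

Total value 47 ≥ cost 34, so it is built.
Homeowner 1: others sum to 24; max(0, 34 - 24) = 10.
Homeowner 2: others sum to 32; max(0, 34 - 32) = 2.
Homeowner 3: others sum to 38; max(0, 34 - 38) = 0.
Total collected = 10 + 2 + 0 = 12.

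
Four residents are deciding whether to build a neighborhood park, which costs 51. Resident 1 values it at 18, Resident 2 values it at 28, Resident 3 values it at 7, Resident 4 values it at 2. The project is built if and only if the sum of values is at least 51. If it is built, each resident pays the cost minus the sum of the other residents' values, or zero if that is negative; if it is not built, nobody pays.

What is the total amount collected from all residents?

Total value 55 ≥ cost 51, so it is built.
Resident 1: others sum to 37; max(0, 51 - 37) = 14.
Resident 2: others sum to 27; max(0, 51 - 27) = 24.
Resident 3: others sum to 48; max(0, 51 - 48) = 3.
Resident 4: others sum to 53; max(0, 51 - 53) = 0.
Total collected = 14 + 24 + 3 + 0 = 41.

41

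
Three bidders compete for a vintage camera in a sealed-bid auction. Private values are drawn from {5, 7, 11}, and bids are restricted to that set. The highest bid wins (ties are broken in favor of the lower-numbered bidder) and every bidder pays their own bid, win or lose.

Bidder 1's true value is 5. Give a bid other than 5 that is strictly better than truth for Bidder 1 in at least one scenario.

Suppose Bidder 2 bids 5 and Bidder 3 bids 7.
Bid 5: loses but pays 5, utility -5.
Bid 7: wins, pays 7, utility 5 - 7 = -2.
So bidding 7 beats truth here (-2 > -5).

7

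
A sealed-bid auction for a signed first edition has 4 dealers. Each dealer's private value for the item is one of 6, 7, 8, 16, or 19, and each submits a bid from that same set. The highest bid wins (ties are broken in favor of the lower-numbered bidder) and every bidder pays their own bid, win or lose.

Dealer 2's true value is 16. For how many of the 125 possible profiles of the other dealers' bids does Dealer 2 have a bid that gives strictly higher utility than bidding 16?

95

Others bid (6, 6, 6): truth gives 0; bid 7 gives 9 > 0. Violating.
Others bid (6, 6, 7): truth gives 0; bid 7 gives 9 > 0. Violating.
Others bid (6, 6, 8): truth gives 0; bid 8 gives 8 > 0. Violating.
Others bid (6, 6, 19): truth gives -16; bid 19 gives -3 > -16. Violating.
Others bid (6, 6, 16): truth gives 0; no alternative beats it.
Others bid (6, 7, 16): truth gives 0; no alternative beats it.
(Checking all 125 profiles: 95 have a profitable deviation, 30 do not.)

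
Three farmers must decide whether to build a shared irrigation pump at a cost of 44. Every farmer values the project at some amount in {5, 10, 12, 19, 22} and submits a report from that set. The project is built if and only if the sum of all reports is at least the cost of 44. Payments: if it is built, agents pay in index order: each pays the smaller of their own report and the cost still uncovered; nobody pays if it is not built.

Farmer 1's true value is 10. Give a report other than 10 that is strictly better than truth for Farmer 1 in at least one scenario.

5

Suppose Farmer 2 reports 19 and Farmer 3 reports 22.
Report 10: project built, pays 10, utility 10 - 10 = 0.
Report 5: project built, pays 5, utility 10 - 5 = 5.
So reporting 5 beats truth here (5 > 0).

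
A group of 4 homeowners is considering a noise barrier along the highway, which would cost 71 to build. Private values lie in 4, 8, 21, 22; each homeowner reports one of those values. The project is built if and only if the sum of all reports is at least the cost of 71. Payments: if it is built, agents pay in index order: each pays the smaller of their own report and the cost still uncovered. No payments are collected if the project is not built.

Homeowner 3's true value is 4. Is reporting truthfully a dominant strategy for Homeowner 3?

Yes

Check each profile of the others' reports and compare truth against every alternative report.
Others report (21, 21, 21): truth gives 0, best alternative gives -4.
Others report (21, 21, 22): truth gives 0, best alternative gives -4.
Others report (21, 22, 21): truth gives 0, best alternative gives -4.
Others report (21, 22, 22): truth gives 0, best alternative gives -4.
Others report (22, 21, 21): truth gives 0, best alternative gives -4.
Others report (22, 21, 22): truth gives 0, best alternative gives -4.
(Remaining 58 profiles checked similarly; truth is weakly best in each.)
In every case the truthful report is at least as good as any alternative, so it is a dominant strategy.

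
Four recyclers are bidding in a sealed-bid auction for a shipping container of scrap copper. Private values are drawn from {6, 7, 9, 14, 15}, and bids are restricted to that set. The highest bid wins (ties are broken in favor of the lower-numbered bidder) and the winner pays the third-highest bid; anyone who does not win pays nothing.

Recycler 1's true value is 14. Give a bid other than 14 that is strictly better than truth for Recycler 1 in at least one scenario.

15

Suppose Recycler 2 bids 6, Recycler 3 bids 6 and Recycler 4 bids 15.
Bid 14: loses, pays 0, utility 0.
Bid 15: wins, pays 6, utility 14 - 6 = 8.
So bidding 15 beats truth here (8 > 0).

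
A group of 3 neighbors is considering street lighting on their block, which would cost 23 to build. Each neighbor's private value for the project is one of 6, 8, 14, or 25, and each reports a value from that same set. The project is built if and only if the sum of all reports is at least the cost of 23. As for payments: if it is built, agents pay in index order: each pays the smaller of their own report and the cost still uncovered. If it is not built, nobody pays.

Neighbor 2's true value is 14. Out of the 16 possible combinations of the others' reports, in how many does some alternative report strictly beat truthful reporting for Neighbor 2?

9

Others report (6, 14): truth gives 0; report 6 gives 8 > 0. Violating.
Others report (6, 25): truth gives 0; report 6 gives 8 > 0. Violating.
Others report (8, 8): truth gives 0; report 8 gives 6 > 0. Violating.
Others report (8, 14): truth gives 0; report 6 gives 8 > 0. Violating.
Others report (6, 6): truth gives 0; no alternative beats it.
Others report (6, 8): truth gives 0; no alternative beats it.
(Checking all 16 profiles: 9 have a profitable deviation, 7 do not.)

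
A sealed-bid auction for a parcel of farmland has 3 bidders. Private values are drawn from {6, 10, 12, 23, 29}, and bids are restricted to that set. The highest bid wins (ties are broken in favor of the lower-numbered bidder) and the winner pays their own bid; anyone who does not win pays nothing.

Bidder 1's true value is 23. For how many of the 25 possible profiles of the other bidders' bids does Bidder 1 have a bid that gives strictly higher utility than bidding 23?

9

Others bid (6, 6): truth gives 0; bid 6 gives 17 > 0. Violating.
Others bid (6, 10): truth gives 0; bid 10 gives 13 > 0. Violating.
Others bid (6, 12): truth gives 0; bid 12 gives 11 > 0. Violating.
Others bid (10, 6): truth gives 0; bid 10 gives 13 > 0. Violating.
Others bid (6, 23): truth gives 0; no alternative beats it.
Others bid (6, 29): truth gives 0; no alternative beats it.
(Checking all 25 profiles: 9 have a profitable deviation, 16 do not.)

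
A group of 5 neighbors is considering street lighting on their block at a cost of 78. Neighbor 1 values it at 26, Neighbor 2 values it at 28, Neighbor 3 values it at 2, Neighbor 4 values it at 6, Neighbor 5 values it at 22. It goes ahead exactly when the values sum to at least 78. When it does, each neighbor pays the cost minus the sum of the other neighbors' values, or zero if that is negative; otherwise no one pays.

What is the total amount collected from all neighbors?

58

Total value 84 ≥ cost 78, so it is built.
Neighbor 1: others sum to 58; max(0, 78 - 58) = 20.
Neighbor 2: others sum to 56; max(0, 78 - 56) = 22.
Neighbor 3: others sum to 82; max(0, 78 - 82) = 0.
Neighbor 4: others sum to 78; max(0, 78 - 78) = 0.
Neighbor 5: others sum to 62; max(0, 78 - 62) = 16.
Total collected = 20 + 22 + 0 + 0 + 16 = 58.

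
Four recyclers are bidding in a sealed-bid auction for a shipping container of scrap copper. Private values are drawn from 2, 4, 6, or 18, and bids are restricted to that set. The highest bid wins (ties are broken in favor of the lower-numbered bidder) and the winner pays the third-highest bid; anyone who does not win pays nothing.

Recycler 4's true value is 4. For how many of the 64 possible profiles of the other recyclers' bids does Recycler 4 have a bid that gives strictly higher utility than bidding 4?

6

Others bid (2, 2, 4): truth gives 0; bid 6 gives 2 > 0. Violating.
Others bid (2, 2, 6): truth gives 0; bid 18 gives 2 > 0. Violating.
Others bid (2, 4, 2): truth gives 0; bid 6 gives 2 > 0. Violating.
Others bid (2, 6, 2): truth gives 0; bid 18 gives 2 > 0. Violating.
Others bid (2, 2, 2): truth gives 2; no alternative beats it.
Others bid (2, 2, 18): truth gives 0; no alternative beats it.
(Checking all 64 profiles: 6 have a profitable deviation, 58 do not.)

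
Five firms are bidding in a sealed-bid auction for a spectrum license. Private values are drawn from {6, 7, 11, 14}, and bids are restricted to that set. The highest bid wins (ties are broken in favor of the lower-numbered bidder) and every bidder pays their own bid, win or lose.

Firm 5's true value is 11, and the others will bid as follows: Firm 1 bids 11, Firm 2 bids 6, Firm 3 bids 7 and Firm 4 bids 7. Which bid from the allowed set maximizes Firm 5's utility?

Bid 6: loses but pays 6, utility -6.
Bid 7: loses but pays 7, utility -7.
Bid 11: loses but pays 11, utility -11.
Bid 14: wins, pays 14, utility 11 - 14 = -3.
The best choice is 14 with utility -3.

14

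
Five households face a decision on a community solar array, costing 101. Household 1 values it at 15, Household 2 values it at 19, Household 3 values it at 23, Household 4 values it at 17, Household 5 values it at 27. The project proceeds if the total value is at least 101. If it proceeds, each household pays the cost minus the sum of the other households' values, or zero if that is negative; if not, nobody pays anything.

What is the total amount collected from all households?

Total value 101 ≥ cost 101, so it is built.
Household 1: others sum to 86; max(0, 101 - 86) = 15.
Household 2: others sum to 82; max(0, 101 - 82) = 19.
Household 3: others sum to 78; max(0, 101 - 78) = 23.
Household 4: others sum to 84; max(0, 101 - 84) = 17.
Household 5: others sum to 74; max(0, 101 - 74) = 27.
Total collected = 15 + 19 + 23 + 17 + 27 = 101.

101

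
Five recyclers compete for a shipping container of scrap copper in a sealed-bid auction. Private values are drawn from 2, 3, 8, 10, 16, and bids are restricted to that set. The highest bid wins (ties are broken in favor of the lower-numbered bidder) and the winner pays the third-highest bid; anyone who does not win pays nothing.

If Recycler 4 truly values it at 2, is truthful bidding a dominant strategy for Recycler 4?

Yes

Check each profile of the others' bids and compare truth against every alternative bid.
Others bid (2, 2, 2, 2): truth gives 0, best alternative gives 0.
Others bid (2, 2, 2, 3): truth gives 0, best alternative gives 0.
Others bid (2, 2, 2, 8): truth gives 0, best alternative gives 0.
Others bid (2, 2, 2, 10): truth gives 0, best alternative gives 0.
Others bid (2, 2, 2, 16): truth gives 0, best alternative gives 0.
Others bid (2, 2, 3, 2): truth gives 0, best alternative gives 0.
(Remaining 619 profiles checked similarly; truth is weakly best in each.)
In every case the truthful bid is at least as good as any alternative, so it is a dominant strategy.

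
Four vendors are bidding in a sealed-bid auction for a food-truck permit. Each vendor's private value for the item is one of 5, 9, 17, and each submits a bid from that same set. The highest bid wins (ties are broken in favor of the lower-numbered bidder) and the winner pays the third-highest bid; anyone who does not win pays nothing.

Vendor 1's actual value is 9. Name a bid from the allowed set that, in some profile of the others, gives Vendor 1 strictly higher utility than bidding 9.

Suppose Vendor 2 bids 5, Vendor 3 bids 5 and Vendor 4 bids 17.
Bid 9: loses, pays 0, utility 0.
Bid 17: wins, pays 5, utility 9 - 5 = 4.
So bidding 17 beats truth here (4 > 0).

17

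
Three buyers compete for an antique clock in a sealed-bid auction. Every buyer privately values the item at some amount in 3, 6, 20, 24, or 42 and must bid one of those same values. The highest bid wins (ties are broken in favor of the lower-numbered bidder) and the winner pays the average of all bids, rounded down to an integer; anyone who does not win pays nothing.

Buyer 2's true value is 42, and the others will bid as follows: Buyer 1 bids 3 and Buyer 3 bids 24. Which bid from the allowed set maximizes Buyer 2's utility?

24

Bid 3: loses, pays 0, utility 0.
Bid 6: loses, pays 0, utility 0.
Bid 20: loses, pays 0, utility 0.
Bid 24: wins, pays 17, utility 42 - 17 = 25.
Bid 42: wins, pays 23, utility 42 - 23 = 19.
The best choice is 24 with utility 25.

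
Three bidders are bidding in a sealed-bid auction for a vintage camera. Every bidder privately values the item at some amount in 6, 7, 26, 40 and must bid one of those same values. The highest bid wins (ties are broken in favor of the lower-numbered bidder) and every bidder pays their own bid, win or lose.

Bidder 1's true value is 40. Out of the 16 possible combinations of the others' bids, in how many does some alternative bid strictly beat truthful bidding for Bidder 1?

9

Others bid (6, 6): truth gives 0; bid 6 gives 34 > 0. Violating.
Others bid (6, 7): truth gives 0; bid 7 gives 33 > 0. Violating.
Others bid (6, 26): truth gives 0; bid 26 gives 14 > 0. Violating.
Others bid (7, 6): truth gives 0; bid 7 gives 33 > 0. Violating.
Others bid (6, 40): truth gives 0; no alternative beats it.
Others bid (7, 40): truth gives 0; no alternative beats it.
(Checking all 16 profiles: 9 have a profitable deviation, 7 do not.)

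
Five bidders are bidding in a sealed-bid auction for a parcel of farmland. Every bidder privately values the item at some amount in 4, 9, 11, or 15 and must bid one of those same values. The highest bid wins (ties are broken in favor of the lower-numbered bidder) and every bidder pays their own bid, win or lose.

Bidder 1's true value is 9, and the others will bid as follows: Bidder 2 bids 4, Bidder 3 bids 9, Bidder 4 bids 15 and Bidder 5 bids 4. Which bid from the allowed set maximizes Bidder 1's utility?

Bid 4: loses but pays 4, utility -4.
Bid 9: loses but pays 9, utility -9.
Bid 11: loses but pays 11, utility -11.
Bid 15: wins, pays 15, utility 9 - 15 = -6.
The best choice is 4 with utility -4.

4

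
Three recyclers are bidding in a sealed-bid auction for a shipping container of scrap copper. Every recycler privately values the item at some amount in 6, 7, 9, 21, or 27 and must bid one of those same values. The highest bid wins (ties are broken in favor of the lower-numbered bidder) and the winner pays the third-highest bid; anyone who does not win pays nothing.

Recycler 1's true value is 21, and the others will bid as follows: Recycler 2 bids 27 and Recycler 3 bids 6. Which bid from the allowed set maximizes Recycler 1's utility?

27

Bid 6: loses, pays 0, utility 0.
Bid 7: loses, pays 0, utility 0.
Bid 9: loses, pays 0, utility 0.
Bid 21: loses, pays 0, utility 0.
Bid 27: wins, pays 6, utility 21 - 6 = 15.
The best choice is 27 with utility 15.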